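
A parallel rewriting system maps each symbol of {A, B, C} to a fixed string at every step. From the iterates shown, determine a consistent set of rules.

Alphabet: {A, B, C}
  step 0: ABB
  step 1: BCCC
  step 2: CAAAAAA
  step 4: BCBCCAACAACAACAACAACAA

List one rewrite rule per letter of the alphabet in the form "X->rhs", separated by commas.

A->BC, B->C, C->AA

  step 1 ⇒ step 2: BCCC ⇒ C·AA·AA·AA
    B ↦ C
    C ↦ AA
  step 0 ⇒ step 1: ABB ⇒ BC·C·C
    A ↦ BC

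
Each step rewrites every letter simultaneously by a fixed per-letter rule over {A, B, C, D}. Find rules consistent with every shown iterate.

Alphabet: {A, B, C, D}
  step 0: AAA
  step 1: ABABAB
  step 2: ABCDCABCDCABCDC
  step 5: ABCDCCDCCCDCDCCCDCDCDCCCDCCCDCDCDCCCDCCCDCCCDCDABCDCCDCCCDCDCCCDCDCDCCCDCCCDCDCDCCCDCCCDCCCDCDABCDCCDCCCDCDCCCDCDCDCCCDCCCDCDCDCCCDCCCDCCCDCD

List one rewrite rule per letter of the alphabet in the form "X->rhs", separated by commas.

  step 1 ⇒ step 2: ABABAB ⇒ AB·CDC·AB·CDC·AB·CDC
    A ↦ AB
    B ↦ CDC
    C ↦ CD  (constrained at step 2)
    D ↦ CC  (constrained at step 2)

A->AB, B->CDC, C->CD, D->CC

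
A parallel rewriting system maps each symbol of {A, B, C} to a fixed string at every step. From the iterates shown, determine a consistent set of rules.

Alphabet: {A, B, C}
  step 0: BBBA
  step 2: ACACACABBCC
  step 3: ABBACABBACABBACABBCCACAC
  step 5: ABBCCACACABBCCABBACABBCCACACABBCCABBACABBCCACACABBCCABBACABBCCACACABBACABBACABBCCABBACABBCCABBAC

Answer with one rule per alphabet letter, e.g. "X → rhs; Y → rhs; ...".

A->ABB, B->C, C->AC

  step 2 ⇒ step 3: ACACACABBCC ⇒ ABB·AC·ABB·AC·ABB·AC·ABB·C·C·AC·AC
    A ↦ ABB
    B ↦ C
    C ↦ AC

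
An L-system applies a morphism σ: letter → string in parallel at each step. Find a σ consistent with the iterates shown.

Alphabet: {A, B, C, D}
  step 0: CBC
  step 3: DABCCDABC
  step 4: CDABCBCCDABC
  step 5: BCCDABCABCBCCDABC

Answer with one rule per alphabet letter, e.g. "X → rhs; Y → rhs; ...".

  step 4 ⇒ step 5: CDABCBCCDABC ⇒ BC·C·D·A·BC·A·BC·BC·C·D·A·BC
    A ↦ D
    B ↦ A
    C ↦ BC
    D ↦ C

A->D, B->A, C->BC, D->C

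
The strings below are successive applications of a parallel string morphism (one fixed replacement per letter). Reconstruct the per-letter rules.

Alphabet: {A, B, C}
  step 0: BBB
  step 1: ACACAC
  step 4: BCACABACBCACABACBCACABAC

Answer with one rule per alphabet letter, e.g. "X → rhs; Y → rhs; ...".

A->B, B->AC, C->CA

  step 0 ⇒ step 1: BBB ⇒ AC·AC·AC
    B ↦ AC
    A ↦ B  (constrained at step 1)
    C ↦ CA  (constrained at step 1)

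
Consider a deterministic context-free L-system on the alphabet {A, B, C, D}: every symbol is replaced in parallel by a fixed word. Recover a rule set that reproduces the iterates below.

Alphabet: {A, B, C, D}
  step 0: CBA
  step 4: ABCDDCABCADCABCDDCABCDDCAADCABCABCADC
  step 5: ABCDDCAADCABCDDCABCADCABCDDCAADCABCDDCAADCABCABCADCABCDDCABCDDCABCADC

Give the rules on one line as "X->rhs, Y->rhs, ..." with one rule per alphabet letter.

A->ABC, B->D, C->DC, D->A

  step 4 ⇒ step 5: ABCDDCABCADCABCDDCABCDDCAADCABCABCADC ⇒ ABC·D·DC·A·A·DC·ABC·D·DC·ABC·A·DC·ABC·D·DC·A·A·DC·ABC·D·DC·A·A·DC·ABC·ABC·A·DC·ABC·D·DC·ABC·D·DC·ABC·A·DC
    A ↦ ABC
    B ↦ D
    C ↦ DC
    D ↦ A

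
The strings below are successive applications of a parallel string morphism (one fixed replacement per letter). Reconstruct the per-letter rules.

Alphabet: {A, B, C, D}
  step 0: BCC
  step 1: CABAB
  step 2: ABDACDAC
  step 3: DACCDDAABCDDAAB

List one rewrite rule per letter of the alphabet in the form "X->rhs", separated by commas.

A->DA, B->C, C->AB, D->CD

  step 2 ⇒ step 3: ABDACDAC ⇒ DA·C·CD·DA·AB·CD·DA·AB
    A ↦ DA
    B ↦ C
    C ↦ AB
    D ↦ CD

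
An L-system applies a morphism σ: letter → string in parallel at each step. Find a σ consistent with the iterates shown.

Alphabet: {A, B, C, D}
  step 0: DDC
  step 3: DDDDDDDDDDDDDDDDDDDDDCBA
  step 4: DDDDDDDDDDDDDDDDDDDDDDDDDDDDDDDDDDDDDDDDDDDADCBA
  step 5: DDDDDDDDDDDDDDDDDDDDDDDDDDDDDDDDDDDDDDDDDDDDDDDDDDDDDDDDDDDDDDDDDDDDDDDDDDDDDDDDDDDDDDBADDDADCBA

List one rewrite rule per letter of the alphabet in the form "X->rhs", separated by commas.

  step 4 ⇒ step 5: DDDDDDDDDDDDDDDDDDDDDDDDDDDDDDDDDDDDDDDDDDDADCBA ⇒ DD·DD·DD·DD·DD·DD·DD·DD·DD·DD·DD·DD·DD·DD·DD·DD·DD·DD·DD·DD·DD·DD·DD·DD·DD·DD·DD·DD·DD·DD·DD·DD·DD·DD·DD·DD·DD·DD·DD·DD·DD·DD·DD·BA·DD·DA·DC·BA
    A ↦ BA
    B ↦ DC
    C ↦ DA
    D ↦ DD

A->BA, B->DC, C->DA, D->DD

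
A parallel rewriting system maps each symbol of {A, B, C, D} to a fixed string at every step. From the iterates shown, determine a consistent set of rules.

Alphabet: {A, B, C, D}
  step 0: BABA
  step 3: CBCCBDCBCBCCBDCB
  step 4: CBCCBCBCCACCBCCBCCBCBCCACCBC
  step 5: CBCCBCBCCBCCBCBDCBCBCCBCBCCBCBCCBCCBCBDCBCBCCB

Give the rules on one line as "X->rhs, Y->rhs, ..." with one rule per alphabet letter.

A->D, B->C, C->CB, D->CAC

  step 4 ⇒ step 5: CBCCBCBCCACCBCCBCCBCBCCACCBC ⇒ CB·C·CB·CB·C·CB·C·CB·CB·D·CB·CB·C·CB·CB·C·CB·CB·C·CB·C·CB·CB·D·CB·CB·C·CB
    A ↦ D
    B ↦ C
    C ↦ CB
  step 3 ⇒ step 4: CBCCBDCBCBCCBDCB ⇒ CB·C·CB·CB·C·CAC·CB·C·CB·C·CB·CB·C·CAC·CB·C
    D ↦ CAC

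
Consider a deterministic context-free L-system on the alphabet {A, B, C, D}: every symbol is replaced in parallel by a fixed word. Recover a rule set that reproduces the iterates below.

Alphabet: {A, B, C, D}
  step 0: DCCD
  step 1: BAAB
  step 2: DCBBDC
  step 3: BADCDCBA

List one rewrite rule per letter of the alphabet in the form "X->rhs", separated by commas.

A->B, B->DC, C->A, D->B

  step 2 ⇒ step 3: DCBBDC ⇒ B·A·DC·DC·B·A
    B ↦ DC
    C ↦ A
    D ↦ B
  step 1 ⇒ step 2: BAAB ⇒ DC·B·B·DC
    A ↦ B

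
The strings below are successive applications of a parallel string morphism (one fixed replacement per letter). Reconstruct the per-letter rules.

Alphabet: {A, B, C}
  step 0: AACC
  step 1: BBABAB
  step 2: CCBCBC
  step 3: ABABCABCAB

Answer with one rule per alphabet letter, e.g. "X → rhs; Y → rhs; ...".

A->B, B->C, C->AB

  step 2 ⇒ step 3: CCBCBC ⇒ AB·AB·C·AB·C·AB
    B ↦ C
    C ↦ AB
  step 0 ⇒ step 1: AACC ⇒ B·B·AB·AB
    A ↦ B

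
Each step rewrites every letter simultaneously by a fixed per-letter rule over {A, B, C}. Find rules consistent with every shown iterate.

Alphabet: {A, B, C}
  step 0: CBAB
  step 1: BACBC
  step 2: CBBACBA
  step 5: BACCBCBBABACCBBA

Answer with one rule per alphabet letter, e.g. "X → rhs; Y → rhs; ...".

A->B, B->C, C->BA

  step 1 ⇒ step 2: BACBC ⇒ C·B·BA·C·BA
    A ↦ B
    B ↦ C
    C ↦ BA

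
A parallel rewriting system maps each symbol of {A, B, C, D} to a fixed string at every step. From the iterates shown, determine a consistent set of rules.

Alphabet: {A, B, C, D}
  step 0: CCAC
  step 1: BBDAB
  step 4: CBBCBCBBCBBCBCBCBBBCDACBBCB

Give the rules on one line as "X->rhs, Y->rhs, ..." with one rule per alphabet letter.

  step 0 ⇒ step 1: CCAC ⇒ B·B·DA·B
    A ↦ DA
    C ↦ B
    B ↦ CB  (constrained at step 1)
    D ↦ BC  (constrained at step 1)

A->DA, B->CB, C->B, D->BC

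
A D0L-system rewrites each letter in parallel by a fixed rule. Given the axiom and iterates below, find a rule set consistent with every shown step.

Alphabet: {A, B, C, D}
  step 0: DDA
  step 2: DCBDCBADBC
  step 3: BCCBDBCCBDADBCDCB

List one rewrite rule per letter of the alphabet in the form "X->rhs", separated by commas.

A->AD, B->D, C->CB, D->BC

  step 2 ⇒ step 3: DCBDCBADBC ⇒ BC·CB·D·BC·CB·D·AD·BC·D·CB
    A ↦ AD
    B ↦ D
    C ↦ CB
    D ↦ BC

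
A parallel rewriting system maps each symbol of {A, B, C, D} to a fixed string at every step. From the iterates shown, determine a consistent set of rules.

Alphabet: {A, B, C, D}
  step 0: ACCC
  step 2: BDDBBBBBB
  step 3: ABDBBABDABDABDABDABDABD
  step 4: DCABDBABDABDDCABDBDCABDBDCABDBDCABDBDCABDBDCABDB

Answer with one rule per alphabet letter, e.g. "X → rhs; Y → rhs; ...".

  step 3 ⇒ step 4: ABDBBABDABDABDABDABDABD ⇒ DC·ABD·B·ABD·ABD·DC·ABD·B·DC·ABD·B·DC·ABD·B·DC·ABD·B·DC·ABD·B·DC·ABD·B
    A ↦ DC
    B ↦ ABD
    D ↦ B
    C ↦ DD  (constrained at step 0)

A->DC, B->ABD, C->DD, D->B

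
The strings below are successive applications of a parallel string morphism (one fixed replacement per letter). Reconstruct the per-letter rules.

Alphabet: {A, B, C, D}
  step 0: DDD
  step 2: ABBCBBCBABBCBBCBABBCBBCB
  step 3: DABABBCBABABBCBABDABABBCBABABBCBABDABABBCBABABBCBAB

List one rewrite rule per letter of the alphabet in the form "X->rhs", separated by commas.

A->D, B->AB, C->BCB, D->BCC

  step 2 ⇒ step 3: ABBCBBCBABBCBBCBABBCBBCB ⇒ D·AB·AB·BCB·AB·AB·BCB·AB·D·AB·AB·BCB·AB·AB·BCB·AB·D·AB·AB·BCB·AB·AB·BCB·AB
    A ↦ D
    B ↦ AB
    C ↦ BCB
    D ↦ BCC  (constrained at step 0)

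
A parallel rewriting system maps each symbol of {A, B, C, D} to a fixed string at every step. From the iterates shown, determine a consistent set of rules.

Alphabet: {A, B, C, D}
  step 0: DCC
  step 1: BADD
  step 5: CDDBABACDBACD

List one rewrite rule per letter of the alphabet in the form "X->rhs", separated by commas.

  step 0 ⇒ step 1: DCC ⇒ BA·D·D
    C ↦ D
    D ↦ BA
    A ↦ D  (constrained at step 1)
    B ↦ C  (constrained at step 1)

A->D, B->C, C->D, D->BA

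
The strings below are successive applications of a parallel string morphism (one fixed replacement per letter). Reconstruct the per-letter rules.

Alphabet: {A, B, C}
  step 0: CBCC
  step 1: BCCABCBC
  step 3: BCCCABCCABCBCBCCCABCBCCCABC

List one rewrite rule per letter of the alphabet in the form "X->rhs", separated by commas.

  step 0 ⇒ step 1: CBCC ⇒ BC·CA·BC·BC
    B ↦ CA
    C ↦ BC
    A ↦ C  (constrained at step 1)

A->C, B->CA, C->BC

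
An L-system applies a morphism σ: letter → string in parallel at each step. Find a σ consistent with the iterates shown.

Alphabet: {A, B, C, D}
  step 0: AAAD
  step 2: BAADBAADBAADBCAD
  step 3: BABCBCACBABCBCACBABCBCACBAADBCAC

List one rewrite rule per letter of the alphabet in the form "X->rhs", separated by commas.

  step 2 ⇒ step 3: BAADBAADBAADBCAD ⇒ BA·BC·BC·AC·BA·BC·BC·AC·BA·BC·BC·AC·BA·AD·BC·AC
    A ↦ BC
    B ↦ BA
    C ↦ AD
    D ↦ AC

A->BC, B->BA, C->AD, D->AC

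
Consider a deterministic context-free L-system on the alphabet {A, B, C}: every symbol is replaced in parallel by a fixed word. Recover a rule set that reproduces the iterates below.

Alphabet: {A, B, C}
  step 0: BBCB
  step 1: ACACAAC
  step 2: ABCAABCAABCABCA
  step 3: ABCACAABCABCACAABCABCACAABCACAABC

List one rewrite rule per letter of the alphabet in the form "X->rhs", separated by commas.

A->ABC, B->AC, C->A

  step 2 ⇒ step 3: ABCAABCAABCABCA ⇒ ABC·AC·A·ABC·ABC·AC·A·ABC·ABC·AC·A·ABC·AC·A·ABC
    A ↦ ABC
    B ↦ AC
    C ↦ A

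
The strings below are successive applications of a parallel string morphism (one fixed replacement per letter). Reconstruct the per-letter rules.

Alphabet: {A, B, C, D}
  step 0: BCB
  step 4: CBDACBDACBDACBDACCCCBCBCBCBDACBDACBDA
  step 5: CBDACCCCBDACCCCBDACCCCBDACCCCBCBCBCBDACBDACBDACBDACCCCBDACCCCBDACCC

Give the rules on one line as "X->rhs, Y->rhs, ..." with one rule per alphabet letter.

A->CC, B->DA, C->CB, D->C

  step 4 ⇒ step 5: CBDACBDACBDACBDACCCCBCBCBCBDACBDACBDA ⇒ CB·DA·C·CC·CB·DA·C·CC·CB·DA·C·CC·CB·DA·C·CC·CB·CB·CB·CB·DA·CB·DA·CB·DA·CB·DA·C·CC·CB·DA·C·CC·CB·DA·C·CC
    A ↦ CC
    B ↦ DA
    C ↦ CB
    D ↦ C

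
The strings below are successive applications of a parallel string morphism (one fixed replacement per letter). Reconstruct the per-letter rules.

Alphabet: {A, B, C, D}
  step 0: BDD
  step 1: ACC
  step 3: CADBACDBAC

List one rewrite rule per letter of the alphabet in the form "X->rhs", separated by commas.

  step 0 ⇒ step 1: BDD ⇒ A·C·C
    B ↦ A
    D ↦ C
    A ↦ DB  (constrained at step 1)
    C ↦ AC  (constrained at step 1)

A->DB, B->A, C->AC, D->C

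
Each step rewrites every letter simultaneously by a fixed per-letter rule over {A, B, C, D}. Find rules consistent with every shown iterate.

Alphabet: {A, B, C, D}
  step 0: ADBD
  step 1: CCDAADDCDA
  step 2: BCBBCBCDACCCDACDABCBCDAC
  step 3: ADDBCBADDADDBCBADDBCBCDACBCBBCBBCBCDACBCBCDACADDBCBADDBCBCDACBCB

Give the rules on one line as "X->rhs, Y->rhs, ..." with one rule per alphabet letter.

  step 2 ⇒ step 3: BCBBCBCDACCCDACDABCBCDAC ⇒ ADD·BCB·ADD·ADD·BCB·ADD·BCB·CDA·C·BCB·BCB·BCB·CDA·C·BCB·CDA·C·ADD·BCB·ADD·BCB·CDA·C·BCB
    A ↦ C
    B ↦ ADD
    C ↦ BCB
    D ↦ CDA

A->C, B->ADD, C->BCB, D->CDA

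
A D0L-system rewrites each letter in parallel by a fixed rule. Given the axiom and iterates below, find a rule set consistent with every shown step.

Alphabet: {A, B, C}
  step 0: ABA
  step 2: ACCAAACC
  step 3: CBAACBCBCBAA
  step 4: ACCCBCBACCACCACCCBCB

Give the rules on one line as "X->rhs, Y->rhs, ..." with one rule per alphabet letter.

  step 3 ⇒ step 4: CBAACBCBCBAA ⇒ A·CC·CB·CB·A·CC·A·CC·A·CC·CB·CB
    A ↦ CB
    B ↦ CC
    C ↦ A

A->CB, B->CC, C->A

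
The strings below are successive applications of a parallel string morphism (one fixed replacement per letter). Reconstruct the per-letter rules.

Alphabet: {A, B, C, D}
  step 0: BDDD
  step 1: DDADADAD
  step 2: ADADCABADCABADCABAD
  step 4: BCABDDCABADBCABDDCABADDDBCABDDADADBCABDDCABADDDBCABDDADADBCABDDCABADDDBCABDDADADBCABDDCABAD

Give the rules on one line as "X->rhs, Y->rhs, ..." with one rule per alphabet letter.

  step 1 ⇒ step 2: DDADADAD ⇒ AD·AD·CAB·AD·CAB·AD·CAB·AD
    A ↦ CAB
    D ↦ AD
  step 0 ⇒ step 1: BDDD ⇒ DD·AD·AD·AD
    B ↦ DD
    C ↦ B  (constrained at step 2)

A->CAB, B->DD, C->B, D->AD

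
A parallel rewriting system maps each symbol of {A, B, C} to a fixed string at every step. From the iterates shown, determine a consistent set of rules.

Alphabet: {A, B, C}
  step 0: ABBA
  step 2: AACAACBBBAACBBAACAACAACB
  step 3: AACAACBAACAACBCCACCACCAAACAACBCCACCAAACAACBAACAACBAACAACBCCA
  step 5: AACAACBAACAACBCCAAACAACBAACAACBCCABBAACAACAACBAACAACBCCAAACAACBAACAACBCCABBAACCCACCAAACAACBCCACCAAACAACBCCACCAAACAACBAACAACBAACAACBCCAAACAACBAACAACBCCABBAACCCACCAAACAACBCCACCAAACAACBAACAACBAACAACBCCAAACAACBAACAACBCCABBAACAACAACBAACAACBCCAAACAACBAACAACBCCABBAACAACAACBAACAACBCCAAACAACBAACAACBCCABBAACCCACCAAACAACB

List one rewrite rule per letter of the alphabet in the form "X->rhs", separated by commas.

A->AAC, B->CCA, C->B

  step 2 ⇒ step 3: AACAACBBBAACBBAACAACAACB ⇒ AAC·AAC·B·AAC·AAC·B·CCA·CCA·CCA·AAC·AAC·B·CCA·CCA·AAC·AAC·B·AAC·AAC·B·AAC·AAC·B·CCA
    A ↦ AAC
    B ↦ CCA
    C ↦ B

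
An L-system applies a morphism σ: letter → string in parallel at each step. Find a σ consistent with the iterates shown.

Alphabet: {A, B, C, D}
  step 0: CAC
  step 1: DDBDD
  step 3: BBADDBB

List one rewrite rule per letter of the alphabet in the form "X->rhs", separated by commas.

  step 0 ⇒ step 1: CAC ⇒ DD·B·DD
    A ↦ B
    C ↦ DD
    B ↦ DC  (constrained at step 1)
    D ↦ A  (constrained at step 1)

A->B, B->DC, C->DD, D->A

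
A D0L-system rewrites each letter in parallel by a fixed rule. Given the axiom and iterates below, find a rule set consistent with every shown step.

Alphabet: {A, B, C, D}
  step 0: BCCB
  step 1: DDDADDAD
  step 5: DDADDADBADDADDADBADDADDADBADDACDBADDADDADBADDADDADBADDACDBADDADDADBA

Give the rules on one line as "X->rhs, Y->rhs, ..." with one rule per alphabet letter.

  step 0 ⇒ step 1: BCCB ⇒ D·DDA·DDA·D
    B ↦ D
    C ↦ DDA
    A ↦ BA  (constrained at step 1)
    D ↦ C  (constrained at step 1)

A->BA, B->D, C->DDA, D->C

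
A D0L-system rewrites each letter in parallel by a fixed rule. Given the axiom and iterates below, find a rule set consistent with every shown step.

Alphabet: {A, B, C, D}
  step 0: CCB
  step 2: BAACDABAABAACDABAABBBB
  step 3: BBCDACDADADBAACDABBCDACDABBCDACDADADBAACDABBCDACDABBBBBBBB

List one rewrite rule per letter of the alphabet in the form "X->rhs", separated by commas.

A->CDA, B->BB, C->DAD, D->BAA

  step 2 ⇒ step 3: BAACDABAABAACDABAABBBB ⇒ BB·CDA·CDA·DAD·BAA·CDA·BB·CDA·CDA·BB·CDA·CDA·DAD·BAA·CDA·BB·CDA·CDA·BB·BB·BB·BB
    A ↦ CDA
    B ↦ BB
    C ↦ DAD
    D ↦ BAA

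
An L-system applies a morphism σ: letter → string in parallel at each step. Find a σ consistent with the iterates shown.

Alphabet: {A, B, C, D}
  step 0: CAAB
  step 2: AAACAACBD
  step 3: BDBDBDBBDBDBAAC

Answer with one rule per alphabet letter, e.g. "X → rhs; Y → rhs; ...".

A->BD, B->A, C->B, D->AC

  step 2 ⇒ step 3: AAACAACBD ⇒ BD·BD·BD·B·BD·BD·B·A·AC
    A ↦ BD
    B ↦ A
    C ↦ B
    D ↦ AC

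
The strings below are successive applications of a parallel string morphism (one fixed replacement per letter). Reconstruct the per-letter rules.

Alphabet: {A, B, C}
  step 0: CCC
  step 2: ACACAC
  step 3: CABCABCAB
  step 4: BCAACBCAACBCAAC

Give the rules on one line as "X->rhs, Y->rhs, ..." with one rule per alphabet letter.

  step 3 ⇒ step 4: CABCABCAB ⇒ B·CA·AC·B·CA·AC·B·CA·AC
    A ↦ CA
    B ↦ AC
    C ↦ B

A->CA, B->AC, C->B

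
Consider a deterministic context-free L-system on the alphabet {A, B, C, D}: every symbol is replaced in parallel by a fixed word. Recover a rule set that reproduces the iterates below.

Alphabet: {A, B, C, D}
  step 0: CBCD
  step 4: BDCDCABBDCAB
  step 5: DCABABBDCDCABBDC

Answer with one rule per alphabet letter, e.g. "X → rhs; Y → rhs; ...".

  step 4 ⇒ step 5: BDCDCABBDCAB ⇒ DC·A·B·A·B·B·DC·DC·A·B·B·DC
    A ↦ B
    B ↦ DC
    C ↦ B
    D ↦ A

A->B, B->DC, C->B, D->A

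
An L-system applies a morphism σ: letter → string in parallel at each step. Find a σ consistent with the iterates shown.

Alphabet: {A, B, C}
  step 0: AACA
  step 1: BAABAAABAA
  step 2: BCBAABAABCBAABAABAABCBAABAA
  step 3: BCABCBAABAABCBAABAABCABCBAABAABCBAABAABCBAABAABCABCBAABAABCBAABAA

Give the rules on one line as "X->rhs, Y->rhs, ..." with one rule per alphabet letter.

A->BAA, B->BC, C->A

  step 2 ⇒ step 3: BCBAABAABCBAABAABAABCBAABAA ⇒ BC·A·BC·BAA·BAA·BC·BAA·BAA·BC·A·BC·BAA·BAA·BC·BAA·BAA·BC·BAA·BAA·BC·A·BC·BAA·BAA·BC·BAA·BAA
    A ↦ BAA
    B ↦ BC
    C ↦ A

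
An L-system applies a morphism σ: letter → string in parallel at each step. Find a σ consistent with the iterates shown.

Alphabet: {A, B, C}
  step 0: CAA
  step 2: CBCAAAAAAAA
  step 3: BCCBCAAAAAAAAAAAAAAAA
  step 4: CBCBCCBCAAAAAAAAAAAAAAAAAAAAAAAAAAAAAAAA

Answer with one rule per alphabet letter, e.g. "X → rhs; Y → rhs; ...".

  step 3 ⇒ step 4: BCCBCAAAAAAAAAAAAAAAA ⇒ C·BC·BC·C·BC·AA·AA·AA·AA·AA·AA·AA·AA·AA·AA·AA·AA·AA·AA·AA·AA
    A ↦ AA
    B ↦ C
    C ↦ BC

A->AA, B->C, C->BC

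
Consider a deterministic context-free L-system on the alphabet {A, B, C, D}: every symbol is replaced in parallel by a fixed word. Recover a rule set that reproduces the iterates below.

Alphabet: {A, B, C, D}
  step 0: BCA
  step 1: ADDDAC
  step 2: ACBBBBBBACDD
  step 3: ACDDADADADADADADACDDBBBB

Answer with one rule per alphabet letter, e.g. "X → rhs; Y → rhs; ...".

A->AC, B->AD, C->DD, D->BB

  step 2 ⇒ step 3: ACBBBBBBACDD ⇒ AC·DD·AD·AD·AD·AD·AD·AD·AC·DD·BB·BB
    A ↦ AC
    B ↦ AD
    C ↦ DD
    D ↦ BB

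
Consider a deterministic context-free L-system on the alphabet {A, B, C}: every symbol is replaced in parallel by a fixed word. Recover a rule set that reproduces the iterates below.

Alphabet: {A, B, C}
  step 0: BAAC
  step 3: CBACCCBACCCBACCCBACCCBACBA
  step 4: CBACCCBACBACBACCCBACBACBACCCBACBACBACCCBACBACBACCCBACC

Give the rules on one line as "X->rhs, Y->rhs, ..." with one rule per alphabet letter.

A->C, B->C, C->CBA

  step 3 ⇒ step 4: CBACCCBACCCBACCCBACCCBACBA ⇒ CBA·C·C·CBA·CBA·CBA·C·C·CBA·CBA·CBA·C·C·CBA·CBA·CBA·C·C·CBA·CBA·CBA·C·C·CBA·C·C
    A ↦ C
    B ↦ C
    C ↦ CBA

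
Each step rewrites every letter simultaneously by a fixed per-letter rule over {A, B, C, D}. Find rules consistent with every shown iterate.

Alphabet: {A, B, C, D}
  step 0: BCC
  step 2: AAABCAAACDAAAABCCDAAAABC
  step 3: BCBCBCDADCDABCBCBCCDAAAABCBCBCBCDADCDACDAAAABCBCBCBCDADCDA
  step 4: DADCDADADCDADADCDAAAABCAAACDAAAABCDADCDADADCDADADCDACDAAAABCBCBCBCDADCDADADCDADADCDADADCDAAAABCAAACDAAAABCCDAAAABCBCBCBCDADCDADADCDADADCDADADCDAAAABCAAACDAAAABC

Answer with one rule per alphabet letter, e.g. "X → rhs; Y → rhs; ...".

A->BC, B->DAD, C->CDA, D->AAA

  step 3 ⇒ step 4: BCBCBCDADCDABCBCBCCDAAAABCBCBCBCDADCDACDAAAABCBCBCBCDADCDA ⇒ DAD·CDA·DAD·CDA·DAD·CDA·AAA·BC·AAA·CDA·AAA·BC·DAD·CDA·DAD·CDA·DAD·CDA·CDA·AAA·BC·BC·BC·BC·DAD·CDA·DAD·CDA·DAD·CDA·DAD·CDA·AAA·BC·AAA·CDA·AAA·BC·CDA·AAA·BC·BC·BC·BC·DAD·CDA·DAD·CDA·DAD·CDA·DAD·CDA·AAA·BC·AAA·CDA·AAA·BC
    A ↦ BC
    B ↦ DAD
    C ↦ CDA
    D ↦ AAA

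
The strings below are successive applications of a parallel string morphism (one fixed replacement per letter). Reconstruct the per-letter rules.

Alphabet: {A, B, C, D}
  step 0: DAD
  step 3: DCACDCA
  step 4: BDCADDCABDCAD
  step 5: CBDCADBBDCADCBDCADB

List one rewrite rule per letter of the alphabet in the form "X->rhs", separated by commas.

A->D, B->C, C->DCA, D->B

  step 4 ⇒ step 5: BDCADDCABDCAD ⇒ C·B·DCA·D·B·B·DCA·D·C·B·DCA·D·B
    A ↦ D
    B ↦ C
    C ↦ DCA
    D ↦ B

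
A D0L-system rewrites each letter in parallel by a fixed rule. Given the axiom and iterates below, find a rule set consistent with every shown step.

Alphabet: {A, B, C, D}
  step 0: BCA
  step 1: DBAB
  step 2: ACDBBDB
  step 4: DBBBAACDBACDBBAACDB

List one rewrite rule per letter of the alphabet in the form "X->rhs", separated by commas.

  step 1 ⇒ step 2: DBAB ⇒ AC·DB·B·DB
    A ↦ B
    B ↦ DB
    D ↦ AC
  step 0 ⇒ step 1: BCA ⇒ DB·A·B
    C ↦ A

A->B, B->DB, C->A, D->AC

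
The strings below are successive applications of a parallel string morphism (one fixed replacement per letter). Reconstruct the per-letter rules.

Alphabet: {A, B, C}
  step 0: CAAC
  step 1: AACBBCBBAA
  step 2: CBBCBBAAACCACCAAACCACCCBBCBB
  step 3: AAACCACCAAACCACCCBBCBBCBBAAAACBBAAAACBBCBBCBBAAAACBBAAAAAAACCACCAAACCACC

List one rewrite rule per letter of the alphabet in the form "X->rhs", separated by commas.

  step 2 ⇒ step 3: CBBCBBAAACCACCAAACCACCCBBCBB ⇒ AA·ACC·ACC·AA·ACC·ACC·CBB·CBB·CBB·AA·AA·CBB·AA·AA·CBB·CBB·CBB·AA·AA·CBB·AA·AA·AA·ACC·ACC·AA·ACC·ACC
    A ↦ CBB
    B ↦ ACC
    C ↦ AA

A->CBB, B->ACC, C->AA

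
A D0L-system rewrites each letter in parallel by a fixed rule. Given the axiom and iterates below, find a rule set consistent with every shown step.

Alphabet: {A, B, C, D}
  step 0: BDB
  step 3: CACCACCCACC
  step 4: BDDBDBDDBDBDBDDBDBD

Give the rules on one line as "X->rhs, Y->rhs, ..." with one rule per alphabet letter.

A->D, B->AC, C->BD, D->C

  step 3 ⇒ step 4: CACCACCCACC ⇒ BD·D·BD·BD·D·BD·BD·BD·D·BD·BD
    A ↦ D
    C ↦ BD
    B ↦ AC  (constrained at step 0)
    D ↦ C  (constrained at step 0)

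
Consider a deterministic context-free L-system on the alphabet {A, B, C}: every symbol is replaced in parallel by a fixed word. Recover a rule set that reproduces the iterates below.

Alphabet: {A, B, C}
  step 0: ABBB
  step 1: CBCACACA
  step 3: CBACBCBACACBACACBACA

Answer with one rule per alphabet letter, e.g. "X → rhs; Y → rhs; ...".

A->CB, B->CA, C->A

  step 0 ⇒ step 1: ABBB ⇒ CB·CA·CA·CA
    A ↦ CB
    B ↦ CA
    C ↦ A  (constrained at step 1)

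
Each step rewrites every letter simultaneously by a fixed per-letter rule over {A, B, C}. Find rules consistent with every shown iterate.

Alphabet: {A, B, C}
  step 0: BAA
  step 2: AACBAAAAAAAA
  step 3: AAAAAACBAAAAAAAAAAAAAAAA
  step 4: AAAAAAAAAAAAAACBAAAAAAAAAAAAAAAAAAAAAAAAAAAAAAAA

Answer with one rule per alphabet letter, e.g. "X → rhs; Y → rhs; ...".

  step 3 ⇒ step 4: AAAAAACBAAAAAAAAAAAAAAAA ⇒ AA·AA·AA·AA·AA·AA·AA·CB·AA·AA·AA·AA·AA·AA·AA·AA·AA·AA·AA·AA·AA·AA·AA·AA
    A ↦ AA
    B ↦ CB
    C ↦ AA

A->AA, B->CB, C->AA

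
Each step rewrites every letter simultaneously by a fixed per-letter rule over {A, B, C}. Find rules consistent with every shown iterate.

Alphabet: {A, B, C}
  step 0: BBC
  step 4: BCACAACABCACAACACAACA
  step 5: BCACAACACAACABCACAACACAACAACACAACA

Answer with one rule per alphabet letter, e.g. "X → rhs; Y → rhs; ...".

A->CA, B->BC, C->A

  step 4 ⇒ step 5: BCACAACABCACAACACAACA ⇒ BC·A·CA·A·CA·CA·A·CA·BC·A·CA·A·CA·CA·A·CA·A·CA·CA·A·CA
    A ↦ CA
    B ↦ BC
    C ↦ A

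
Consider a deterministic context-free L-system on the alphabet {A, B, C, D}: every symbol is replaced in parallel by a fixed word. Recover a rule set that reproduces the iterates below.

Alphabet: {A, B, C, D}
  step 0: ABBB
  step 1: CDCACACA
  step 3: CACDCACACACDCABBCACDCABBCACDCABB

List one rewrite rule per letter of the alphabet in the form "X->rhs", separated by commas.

A->CD, B->CA, C->CA, D->BB

  step 0 ⇒ step 1: ABBB ⇒ CD·CA·CA·CA
    A ↦ CD
    B ↦ CA
    C ↦ CA  (constrained at step 1)
    D ↦ BB  (constrained at step 1)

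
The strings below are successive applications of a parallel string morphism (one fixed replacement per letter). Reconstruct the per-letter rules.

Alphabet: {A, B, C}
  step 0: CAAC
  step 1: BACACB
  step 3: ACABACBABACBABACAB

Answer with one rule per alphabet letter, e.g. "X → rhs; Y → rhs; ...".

  step 0 ⇒ step 1: CAAC ⇒ B·AC·AC·B
    A ↦ AC
    C ↦ B
    B ↦ AB  (constrained at step 1)

A->AC, B->AB, C->B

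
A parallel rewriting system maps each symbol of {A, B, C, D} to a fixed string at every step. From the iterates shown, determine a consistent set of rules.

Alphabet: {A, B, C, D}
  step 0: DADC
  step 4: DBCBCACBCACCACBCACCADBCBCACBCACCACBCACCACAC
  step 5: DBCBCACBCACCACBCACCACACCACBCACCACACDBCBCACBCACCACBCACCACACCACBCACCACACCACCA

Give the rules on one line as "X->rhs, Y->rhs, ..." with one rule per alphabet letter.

A->C, B->CB, C->CA, D->DB

  step 4 ⇒ step 5: DBCBCACBCACCACBCACCADBCBCACBCACCACBCACCACAC ⇒ DB·CB·CA·CB·CA·C·CA·CB·CA·C·CA·CA·C·CA·CB·CA·C·CA·CA·C·DB·CB·CA·CB·CA·C·CA·CB·CA·C·CA·CA·C·CA·CB·CA·C·CA·CA·C·CA·C·CA
    A ↦ C
    B ↦ CB
    C ↦ CA
    D ↦ DB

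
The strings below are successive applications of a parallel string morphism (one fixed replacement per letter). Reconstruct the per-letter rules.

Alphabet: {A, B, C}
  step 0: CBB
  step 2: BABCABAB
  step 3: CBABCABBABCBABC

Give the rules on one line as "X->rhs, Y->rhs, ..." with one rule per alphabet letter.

  step 2 ⇒ step 3: BABCABAB ⇒ C·BAB·C·AB·BAB·C·BAB·C
    A ↦ BAB
    B ↦ C
    C ↦ AB

A->BAB, B->C, C->AB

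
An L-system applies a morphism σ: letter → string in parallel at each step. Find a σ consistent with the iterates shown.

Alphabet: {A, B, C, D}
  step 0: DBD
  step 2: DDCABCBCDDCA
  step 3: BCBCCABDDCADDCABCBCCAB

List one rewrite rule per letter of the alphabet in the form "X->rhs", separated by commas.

  step 2 ⇒ step 3: DDCABCBCDDCA ⇒ BC·BC·CA·B·DD·CA·DD·CA·BC·BC·CA·B
    A ↦ B
    B ↦ DD
    C ↦ CA
    D ↦ BC

A->B, B->DD, C->CA, D->BC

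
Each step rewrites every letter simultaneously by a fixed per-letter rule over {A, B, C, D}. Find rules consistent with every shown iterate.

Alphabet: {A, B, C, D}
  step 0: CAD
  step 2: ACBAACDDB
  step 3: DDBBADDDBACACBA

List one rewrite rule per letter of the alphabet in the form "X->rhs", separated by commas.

A->D, B->BA, C->DB, D->AC

  step 2 ⇒ step 3: ACBAACDDB ⇒ D·DB·BA·D·D·DB·AC·AC·BA
    A ↦ D
    B ↦ BA
    C ↦ DB
    D ↦ AC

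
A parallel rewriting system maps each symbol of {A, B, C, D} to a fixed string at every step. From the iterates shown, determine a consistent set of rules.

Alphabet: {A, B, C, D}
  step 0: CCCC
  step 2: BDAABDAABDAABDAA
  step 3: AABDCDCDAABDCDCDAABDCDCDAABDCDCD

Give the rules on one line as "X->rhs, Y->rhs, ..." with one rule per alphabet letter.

  step 2 ⇒ step 3: BDAABDAABDAABDAA ⇒ AA·BD·CD·CD·AA·BD·CD·CD·AA·BD·CD·CD·AA·BD·CD·CD
    A ↦ CD
    B ↦ AA
    D ↦ BD
    C ↦ DB  (constrained at step 0)

A->CD, B->AA, C->DB, D->BD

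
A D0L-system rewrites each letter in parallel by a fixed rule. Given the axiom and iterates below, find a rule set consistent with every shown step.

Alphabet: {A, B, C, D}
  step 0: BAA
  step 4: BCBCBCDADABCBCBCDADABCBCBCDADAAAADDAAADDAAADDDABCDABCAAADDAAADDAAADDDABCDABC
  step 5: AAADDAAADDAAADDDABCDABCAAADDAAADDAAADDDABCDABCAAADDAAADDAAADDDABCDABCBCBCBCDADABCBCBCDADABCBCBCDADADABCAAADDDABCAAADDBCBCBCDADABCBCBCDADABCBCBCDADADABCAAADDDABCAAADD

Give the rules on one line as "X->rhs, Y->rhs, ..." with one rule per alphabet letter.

  step 4 ⇒ step 5: BCBCBCDADABCBCBCDADABCBCBCDADAAAADDAAADDAAADDDABCDABCAAADDAAADDAAADDDABCDABC ⇒ AAA·DD·AAA·DD·AAA·DD·DA·BC·DA·BC·AAA·DD·AAA·DD·AAA·DD·DA·BC·DA·BC·AAA·DD·AAA·DD·AAA·DD·DA·BC·DA·BC·BC·BC·BC·DA·DA·BC·BC·BC·DA·DA·BC·BC·BC·DA·DA·DA·BC·AAA·DD·DA·BC·AAA·DD·BC·BC·BC·DA·DA·BC·BC·BC·DA·DA·BC·BC·BC·DA·DA·DA·BC·AAA·DD·DA·BC·AAA·DD
    A ↦ BC
    B ↦ AAA
    C ↦ DD
    D ↦ DA

A->BC, B->AAA, C->DD, D->DA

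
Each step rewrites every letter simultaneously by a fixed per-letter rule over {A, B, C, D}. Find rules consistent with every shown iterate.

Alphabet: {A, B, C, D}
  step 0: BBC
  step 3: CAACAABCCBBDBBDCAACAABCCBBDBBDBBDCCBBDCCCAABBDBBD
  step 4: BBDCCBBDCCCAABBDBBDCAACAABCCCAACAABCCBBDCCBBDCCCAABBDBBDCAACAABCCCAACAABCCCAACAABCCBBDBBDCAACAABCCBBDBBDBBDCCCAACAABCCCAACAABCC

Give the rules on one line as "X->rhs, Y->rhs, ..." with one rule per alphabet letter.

A->C, B->CAA, C->BBD, D->BCC

  step 3 ⇒ step 4: CAACAABCCBBDBBDCAACAABCCBBDBBDBBDCCBBDCCCAABBDBBD ⇒ BBD·C·C·BBD·C·C·CAA·BBD·BBD·CAA·CAA·BCC·CAA·CAA·BCC·BBD·C·C·BBD·C·C·CAA·BBD·BBD·CAA·CAA·BCC·CAA·CAA·BCC·CAA·CAA·BCC·BBD·BBD·CAA·CAA·BCC·BBD·BBD·BBD·C·C·CAA·CAA·BCC·CAA·CAA·BCC
    A ↦ C
    B ↦ CAA
    C ↦ BBD
    D ↦ BCC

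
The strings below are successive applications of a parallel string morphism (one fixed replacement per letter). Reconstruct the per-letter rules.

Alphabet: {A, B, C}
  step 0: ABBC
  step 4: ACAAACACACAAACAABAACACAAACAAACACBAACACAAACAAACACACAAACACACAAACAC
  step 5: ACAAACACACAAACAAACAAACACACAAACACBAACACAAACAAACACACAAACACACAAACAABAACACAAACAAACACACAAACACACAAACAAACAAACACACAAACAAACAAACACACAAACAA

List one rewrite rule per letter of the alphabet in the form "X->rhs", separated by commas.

  step 4 ⇒ step 5: ACAAACACACAAACAABAACACAAACAAACACBAACACAAACAAACACACAAACACACAAACAC ⇒ AC·AA·AC·AC·AC·AA·AC·AA·AC·AA·AC·AC·AC·AA·AC·AC·BA·AC·AC·AA·AC·AA·AC·AC·AC·AA·AC·AC·AC·AA·AC·AA·BA·AC·AC·AA·AC·AA·AC·AC·AC·AA·AC·AC·AC·AA·AC·AA·AC·AA·AC·AC·AC·AA·AC·AA·AC·AA·AC·AC·AC·AA·AC·AA
    A ↦ AC
    B ↦ BA
    C ↦ AA

A->AC, B->BA, C->AA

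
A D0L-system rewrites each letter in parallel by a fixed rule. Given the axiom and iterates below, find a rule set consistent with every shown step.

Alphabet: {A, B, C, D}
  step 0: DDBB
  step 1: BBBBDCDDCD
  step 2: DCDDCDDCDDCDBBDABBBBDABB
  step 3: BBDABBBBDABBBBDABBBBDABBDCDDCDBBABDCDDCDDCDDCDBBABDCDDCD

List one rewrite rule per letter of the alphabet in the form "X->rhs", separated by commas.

A->AB, B->DCD, C->DA, D->BB

  step 2 ⇒ step 3: DCDDCDDCDDCDBBDABBBBDABB ⇒ BB·DA·BB·BB·DA·BB·BB·DA·BB·BB·DA·BB·DCD·DCD·BB·AB·DCD·DCD·DCD·DCD·BB·AB·DCD·DCD
    A ↦ AB
    B ↦ DCD
    C ↦ DA
    D ↦ BB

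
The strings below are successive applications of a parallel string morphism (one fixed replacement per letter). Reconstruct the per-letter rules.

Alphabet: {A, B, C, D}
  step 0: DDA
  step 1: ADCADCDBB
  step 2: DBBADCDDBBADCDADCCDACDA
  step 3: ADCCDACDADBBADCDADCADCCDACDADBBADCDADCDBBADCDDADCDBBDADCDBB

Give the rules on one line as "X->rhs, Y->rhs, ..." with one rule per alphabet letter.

  step 2 ⇒ step 3: DBBADCDDBBADCDADCCDACDA ⇒ ADC·CDA·CDA·DBB·ADC·D·ADC·ADC·CDA·CDA·DBB·ADC·D·ADC·DBB·ADC·D·D·ADC·DBB·D·ADC·DBB
    A ↦ DBB
    B ↦ CDA
    C ↦ D
    D ↦ ADC

A->DBB, B->CDA, C->D, D->ADC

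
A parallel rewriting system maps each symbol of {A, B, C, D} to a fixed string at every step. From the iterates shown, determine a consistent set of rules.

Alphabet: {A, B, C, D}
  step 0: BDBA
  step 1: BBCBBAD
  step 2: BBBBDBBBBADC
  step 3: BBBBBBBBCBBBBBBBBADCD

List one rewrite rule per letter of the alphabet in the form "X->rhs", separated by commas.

A->AD, B->BB, C->D, D->C

  step 2 ⇒ step 3: BBBBDBBBBADC ⇒ BB·BB·BB·BB·C·BB·BB·BB·BB·AD·C·D
    A ↦ AD
    B ↦ BB
    C ↦ D
    D ↦ C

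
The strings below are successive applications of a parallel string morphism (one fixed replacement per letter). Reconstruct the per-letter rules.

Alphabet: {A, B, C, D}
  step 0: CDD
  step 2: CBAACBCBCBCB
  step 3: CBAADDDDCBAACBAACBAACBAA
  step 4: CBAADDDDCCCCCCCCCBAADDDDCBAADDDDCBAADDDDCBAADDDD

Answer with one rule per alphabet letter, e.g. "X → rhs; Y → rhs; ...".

  step 3 ⇒ step 4: CBAADDDDCBAACBAACBAACBAA ⇒ CB·AA·DD·DD·CC·CC·CC·CC·CB·AA·DD·DD·CB·AA·DD·DD·CB·AA·DD·DD·CB·AA·DD·DD
    A ↦ DD
    B ↦ AA
    C ↦ CB
    D ↦ CC

A->DD, B->AA, C->CB, D->CC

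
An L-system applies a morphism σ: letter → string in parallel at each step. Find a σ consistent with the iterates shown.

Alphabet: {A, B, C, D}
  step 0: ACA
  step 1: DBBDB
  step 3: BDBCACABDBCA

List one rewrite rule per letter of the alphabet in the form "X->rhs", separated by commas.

  step 0 ⇒ step 1: ACA ⇒ DB·B·DB
    A ↦ DB
    C ↦ B
    B ↦ D  (constrained at step 1)
    D ↦ CA  (constrained at step 1)

A->DB, B->D, C->B, D->CA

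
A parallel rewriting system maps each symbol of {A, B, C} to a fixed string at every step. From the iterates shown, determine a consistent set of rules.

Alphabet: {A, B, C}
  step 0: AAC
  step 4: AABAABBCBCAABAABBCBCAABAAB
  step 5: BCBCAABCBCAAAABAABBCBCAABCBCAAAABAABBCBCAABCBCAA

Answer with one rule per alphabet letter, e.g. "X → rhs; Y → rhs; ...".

A->BC, B->AA, C->B

  step 4 ⇒ step 5: AABAABBCBCAABAABBCBCAABAAB ⇒ BC·BC·AA·BC·BC·AA·AA·B·AA·B·BC·BC·AA·BC·BC·AA·AA·B·AA·B·BC·BC·AA·BC·BC·AA
    A ↦ BC
    B ↦ AA
    C ↦ B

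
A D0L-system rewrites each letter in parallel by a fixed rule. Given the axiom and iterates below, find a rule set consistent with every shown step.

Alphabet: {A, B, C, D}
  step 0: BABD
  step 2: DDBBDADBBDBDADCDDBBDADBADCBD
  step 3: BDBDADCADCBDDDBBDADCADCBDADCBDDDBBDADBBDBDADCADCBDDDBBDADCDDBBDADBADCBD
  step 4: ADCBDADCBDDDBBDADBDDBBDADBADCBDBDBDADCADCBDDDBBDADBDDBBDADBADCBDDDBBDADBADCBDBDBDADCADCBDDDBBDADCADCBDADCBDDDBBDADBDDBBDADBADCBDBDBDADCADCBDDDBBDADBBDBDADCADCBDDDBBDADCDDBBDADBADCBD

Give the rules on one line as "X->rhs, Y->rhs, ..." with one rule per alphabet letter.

A->DDB, B->ADC, C->ADB, D->BD

  step 3 ⇒ step 4: BDBDADCADCBDDDBBDADCADCBDADCBDDDBBDADBBDBDADCADCBDDDBBDADCDDBBDADBADCBD ⇒ ADC·BD·ADC·BD·DDB·BD·ADB·DDB·BD·ADB·ADC·BD·BD·BD·ADC·ADC·BD·DDB·BD·ADB·DDB·BD·ADB·ADC·BD·DDB·BD·ADB·ADC·BD·BD·BD·ADC·ADC·BD·DDB·BD·ADC·ADC·BD·ADC·BD·DDB·BD·ADB·DDB·BD·ADB·ADC·BD·BD·BD·ADC·ADC·BD·DDB·BD·ADB·BD·BD·ADC·ADC·BD·DDB·BD·ADC·DDB·BD·ADB·ADC·BD
    A ↦ DDB
    B ↦ ADC
    C ↦ ADB
    D ↦ BD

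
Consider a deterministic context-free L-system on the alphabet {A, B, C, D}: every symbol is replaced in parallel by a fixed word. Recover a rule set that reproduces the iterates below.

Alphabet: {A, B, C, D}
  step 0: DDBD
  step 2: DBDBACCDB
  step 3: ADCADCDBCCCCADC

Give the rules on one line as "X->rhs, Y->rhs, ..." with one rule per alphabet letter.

A->DB, B->DC, C->CC, D->A

  step 2 ⇒ step 3: DBDBACCDB ⇒ A·DC·A·DC·DB·CC·CC·A·DC
    A ↦ DB
    B ↦ DC
    C ↦ CC
    D ↦ A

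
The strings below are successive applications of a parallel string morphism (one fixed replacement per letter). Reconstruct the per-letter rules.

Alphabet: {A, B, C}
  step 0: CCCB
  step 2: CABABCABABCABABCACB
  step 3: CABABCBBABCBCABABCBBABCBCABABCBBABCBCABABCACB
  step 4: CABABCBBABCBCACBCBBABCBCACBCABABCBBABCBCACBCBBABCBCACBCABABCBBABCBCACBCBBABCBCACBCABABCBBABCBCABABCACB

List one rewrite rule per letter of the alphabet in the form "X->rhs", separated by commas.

A->BAB, B->CB, C->CA

  step 3 ⇒ step 4: CABABCBBABCBCABABCBBABCBCABABCBBABCBCABABCACB ⇒ CA·BAB·CB·BAB·CB·CA·CB·CB·BAB·CB·CA·CB·CA·BAB·CB·BAB·CB·CA·CB·CB·BAB·CB·CA·CB·CA·BAB·CB·BAB·CB·CA·CB·CB·BAB·CB·CA·CB·CA·BAB·CB·BAB·CB·CA·BAB·CA·CB
    A ↦ BAB
    B ↦ CB
    C ↦ CA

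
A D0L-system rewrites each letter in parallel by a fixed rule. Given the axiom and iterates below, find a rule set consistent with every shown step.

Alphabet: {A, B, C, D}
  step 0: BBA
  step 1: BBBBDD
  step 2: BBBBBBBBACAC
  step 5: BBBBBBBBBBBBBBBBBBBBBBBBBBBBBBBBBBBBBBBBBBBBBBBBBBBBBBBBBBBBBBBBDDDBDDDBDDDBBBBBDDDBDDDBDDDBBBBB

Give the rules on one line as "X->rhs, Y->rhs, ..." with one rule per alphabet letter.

A->DD, B->BB, C->DB, D->AC

  step 1 ⇒ step 2: BBBBDD ⇒ BB·BB·BB·BB·AC·AC
    B ↦ BB
    D ↦ AC
  step 0 ⇒ step 1: BBA ⇒ BB·BB·DD
    A ↦ DD
    C ↦ DB  (constrained at step 2)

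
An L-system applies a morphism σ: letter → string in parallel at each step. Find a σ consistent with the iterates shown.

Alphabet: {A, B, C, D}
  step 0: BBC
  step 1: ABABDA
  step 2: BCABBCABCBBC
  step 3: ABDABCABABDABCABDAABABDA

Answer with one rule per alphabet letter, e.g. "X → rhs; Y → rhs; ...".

  step 2 ⇒ step 3: BCABBCABCBBC ⇒ AB·DA·BC·AB·AB·DA·BC·AB·DA·AB·AB·DA
    A ↦ BC
    B ↦ AB
    C ↦ DA
  step 1 ⇒ step 2: ABABDA ⇒ BC·AB·BC·AB·CB·BC
    D ↦ CB

A->BC, B->AB, C->DA, D->CB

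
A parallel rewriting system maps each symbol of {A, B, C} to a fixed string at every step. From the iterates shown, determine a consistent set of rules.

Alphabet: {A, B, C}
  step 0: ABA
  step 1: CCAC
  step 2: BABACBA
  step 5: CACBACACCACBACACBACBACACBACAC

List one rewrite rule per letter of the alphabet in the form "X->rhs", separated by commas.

A->C, B->CA, C->BA

  step 1 ⇒ step 2: CCAC ⇒ BA·BA·C·BA
    A ↦ C
    C ↦ BA
  step 0 ⇒ step 1: ABA ⇒ C·CA·C
    B ↦ CA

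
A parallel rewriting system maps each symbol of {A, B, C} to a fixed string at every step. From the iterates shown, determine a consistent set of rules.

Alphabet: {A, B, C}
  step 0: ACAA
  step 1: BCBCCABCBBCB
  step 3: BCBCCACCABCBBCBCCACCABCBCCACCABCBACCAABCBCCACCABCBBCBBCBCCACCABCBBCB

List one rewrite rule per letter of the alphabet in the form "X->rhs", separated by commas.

  step 0 ⇒ step 1: ACAA ⇒ BCB·CCA·BCB·BCB
    A ↦ BCB
    C ↦ CCA
    B ↦ A  (constrained at step 1)

A->BCB, B->A, C->CCA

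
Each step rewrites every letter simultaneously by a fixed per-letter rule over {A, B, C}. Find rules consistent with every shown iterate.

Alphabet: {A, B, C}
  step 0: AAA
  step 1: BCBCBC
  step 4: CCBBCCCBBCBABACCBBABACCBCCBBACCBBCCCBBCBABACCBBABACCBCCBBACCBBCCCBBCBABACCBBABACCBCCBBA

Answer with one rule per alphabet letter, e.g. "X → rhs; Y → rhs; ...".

  step 0 ⇒ step 1: AAA ⇒ BC·BC·BC
    A ↦ BC
    B ↦ CCB  (constrained at step 1)
    C ↦ BA  (constrained at step 1)

A->BC, B->CCB, C->BA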